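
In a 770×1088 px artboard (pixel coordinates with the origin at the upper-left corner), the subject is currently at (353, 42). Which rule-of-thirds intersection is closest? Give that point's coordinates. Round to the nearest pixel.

Third lines: x ∈ {257, 513}, y ∈ {363, 725}.
353 is closer to x = 257; 42 is closer to y = 363.
So the nearest intersection is the upper-left power point.

x = 257 px, y = 363 px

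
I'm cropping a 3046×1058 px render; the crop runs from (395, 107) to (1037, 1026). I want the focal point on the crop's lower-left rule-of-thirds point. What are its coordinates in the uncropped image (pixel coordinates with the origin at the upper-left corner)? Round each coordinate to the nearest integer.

Crop width = 1037 − 395 = 642 px; one third is 214.00 px.
Crop height = 1026 − 107 = 919 px; one third is 306.33 px.
The lower-left point is one-third across and two-thirds down within the crop:
x = 395 + 1 × 214.00 ≈ 609; y = 107 + 2 × 306.33 ≈ 720.

x = 609 px, y = 720 px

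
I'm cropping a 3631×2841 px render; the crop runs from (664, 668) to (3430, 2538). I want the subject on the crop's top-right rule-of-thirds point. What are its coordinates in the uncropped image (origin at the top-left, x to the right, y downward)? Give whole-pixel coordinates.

(2508, 1291)

Crop width = 3430 − 664 = 2766 px; one third is 922.00 px.
Crop height = 2538 − 668 = 1870 px; one third is 623.33 px.
The top-right point is two-thirds across and one-third down within the crop:
x = 664 + 2 × 922.00 ≈ 2508; y = 668 + 1 × 623.33 ≈ 1291.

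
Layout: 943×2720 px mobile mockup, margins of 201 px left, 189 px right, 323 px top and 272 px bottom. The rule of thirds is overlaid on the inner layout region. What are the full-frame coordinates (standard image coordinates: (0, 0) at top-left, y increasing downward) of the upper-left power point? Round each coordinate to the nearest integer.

Content width = 943 − 201 − 189 = 553 px; content height = 2720 − 323 − 272 = 2125 px.
Upper-left is one-third across and one-third down within the inner layout region.
x = 201 + 1 × 553/3 = 201 + 184.33 ≈ 385
y = 323 + 1 × 2125/3 = 323 + 708.33 ≈ 1031

x = 385 px, y = 1031 px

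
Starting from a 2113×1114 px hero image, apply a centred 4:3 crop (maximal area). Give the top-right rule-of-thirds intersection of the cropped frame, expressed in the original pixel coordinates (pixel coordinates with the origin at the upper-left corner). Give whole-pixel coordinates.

x = 1304 px, y = 371 px

2113/1114 > 4/3, so the 4:3 crop keeps the full height 1114 and trims width to 1114 × 4/3 = 1485.33 px.
Left offset = (2113 − 1485.33)/2 = 313.83 px; top offset = 0.
Top-right is two-thirds across and one-third down within the crop:
x = 313.83 + 2 × 1485.33/3 ≈ 1304; y = 0.00 + 1 × 1114.00/3 ≈ 371.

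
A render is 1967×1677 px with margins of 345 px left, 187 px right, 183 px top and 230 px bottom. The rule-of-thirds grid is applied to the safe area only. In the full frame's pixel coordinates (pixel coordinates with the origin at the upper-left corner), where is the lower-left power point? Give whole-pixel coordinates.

x = 823 px, y = 1026 px

Content width = 1967 − 345 − 187 = 1435 px; content height = 1677 − 183 − 230 = 1264 px.
Lower-left is one-third across and two-thirds down within the safe area.
x = 345 + 1 × 1435/3 = 345 + 478.33 ≈ 823
y = 183 + 2 × 1264/3 = 183 + 842.67 ≈ 1026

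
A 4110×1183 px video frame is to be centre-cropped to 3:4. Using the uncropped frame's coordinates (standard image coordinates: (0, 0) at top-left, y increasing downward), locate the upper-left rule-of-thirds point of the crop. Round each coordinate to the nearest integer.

x = 1907 px, y = 394 px

4110/1183 > 3/4, so the 3:4 crop keeps the full height 1183 and trims width to 1183 × 3/4 = 887.25 px.
Left offset = (4110 − 887.25)/2 = 1611.38 px; top offset = 0.
Upper-left is one-third across and one-third down within the crop:
x = 1611.38 + 1 × 887.25/3 ≈ 1907; y = 0.00 + 1 × 1183.00/3 ≈ 394.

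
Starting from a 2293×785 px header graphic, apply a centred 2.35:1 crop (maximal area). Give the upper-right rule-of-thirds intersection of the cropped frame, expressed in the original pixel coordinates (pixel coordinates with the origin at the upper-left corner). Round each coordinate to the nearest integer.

2293/785 > 2.35/1, so the 2.35:1 crop keeps the full height 785 and trims width to 785 × 2.35/1 = 1844.75 px.
Left offset = (2293 − 1844.75)/2 = 224.12 px; top offset = 0.
Upper-right is two-thirds across and one-third down within the crop:
x = 224.12 + 2 × 1844.75/3 ≈ 1454; y = 0.00 + 1 × 785.00/3 ≈ 262.

(1454, 262)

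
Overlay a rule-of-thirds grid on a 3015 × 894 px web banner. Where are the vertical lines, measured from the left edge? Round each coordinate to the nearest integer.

3015 / 3 = 1005, so the vertical lines sit at one and two thirds of 3015.

x = 1005 px and x = 2010 px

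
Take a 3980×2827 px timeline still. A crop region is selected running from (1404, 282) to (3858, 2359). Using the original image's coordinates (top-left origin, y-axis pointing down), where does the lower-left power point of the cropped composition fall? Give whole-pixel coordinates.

Crop width = 3858 − 1404 = 2454 px; one third is 818.00 px.
Crop height = 2359 − 282 = 2077 px; one third is 692.33 px.
The lower-left point is one-third across and two-thirds down within the crop:
x = 1404 + 1 × 818.00 ≈ 2222; y = 282 + 2 × 692.33 ≈ 1667.

x = 2222 px, y = 1667 px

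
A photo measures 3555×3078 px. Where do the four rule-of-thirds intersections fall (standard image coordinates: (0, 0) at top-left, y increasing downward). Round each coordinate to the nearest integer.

One third of 3555 is 1185; one third of 3078 is 1026.
Vertical third lines at x = 1185 and x = 2370; horizontal third lines at y = 1026 and y = 2052.

(1185, 1026), (2370, 1026), (1185, 2052), (2370, 2052)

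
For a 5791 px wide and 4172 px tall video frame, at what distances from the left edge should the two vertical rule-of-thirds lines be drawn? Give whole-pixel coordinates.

5791 / 3 = 1930.33, so the vertical lines sit at one and two thirds of 5791.

1930 px and 3861 px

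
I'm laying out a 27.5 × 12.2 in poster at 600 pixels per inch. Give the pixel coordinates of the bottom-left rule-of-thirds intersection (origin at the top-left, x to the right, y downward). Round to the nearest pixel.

In pixels the canvas is 27.5 × 600 = 16500 wide and 12.2 × 600 = 7320 tall.
The bottom-left point is one-third across and two-thirds down:
x = 1 × 16500/3 ≈ 5500; y = 2 × 7320/3 ≈ 4880.

x = 5500 px, y = 4880 px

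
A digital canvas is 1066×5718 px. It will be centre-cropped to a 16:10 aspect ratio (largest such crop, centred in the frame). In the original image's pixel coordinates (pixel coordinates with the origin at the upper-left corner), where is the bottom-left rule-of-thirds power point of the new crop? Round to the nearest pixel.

x = 355 px, y = 2970 px

1066/5718 < 16/10, so the 16:10 crop keeps the full width 1066 and trims height to 1066 × 10/16 = 666.25 px.
Top offset = (5718 − 666.25)/2 = 2525.88 px; left offset = 0.
Bottom-left is one-third across and two-thirds down within the crop:
x = 0.00 + 1 × 1066.00/3 ≈ 355; y = 2525.88 + 2 × 666.25/3 ≈ 2970.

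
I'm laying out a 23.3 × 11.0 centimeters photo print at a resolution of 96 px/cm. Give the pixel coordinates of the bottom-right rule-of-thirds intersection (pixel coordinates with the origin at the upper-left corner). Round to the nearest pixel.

x = 1491 px, y = 704 px

In pixels the canvas is 23.3 × 96 = 2236.8 wide and 11.0 × 96 = 1056 tall.
The bottom-right point is two-thirds across and two-thirds down:
x = 2 × 2236.8/3 ≈ 1491; y = 2 × 1056/3 ≈ 704.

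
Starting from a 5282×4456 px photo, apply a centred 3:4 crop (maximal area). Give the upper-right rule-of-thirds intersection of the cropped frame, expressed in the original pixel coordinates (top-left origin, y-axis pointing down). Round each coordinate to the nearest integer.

5282/4456 > 3/4, so the 3:4 crop keeps the full height 4456 and trims width to 4456 × 3/4 = 3342.00 px.
Left offset = (5282 − 3342.00)/2 = 970.00 px; top offset = 0.
Upper-right is two-thirds across and one-third down within the crop:
x = 970.00 + 2 × 3342.00/3 ≈ 3198; y = 0.00 + 1 × 4456.00/3 ≈ 1485.

x = 3198 px, y = 1485 px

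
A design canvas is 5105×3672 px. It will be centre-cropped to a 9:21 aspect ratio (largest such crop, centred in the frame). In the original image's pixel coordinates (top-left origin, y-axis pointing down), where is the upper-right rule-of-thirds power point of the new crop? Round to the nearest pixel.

x = 2815 px, y = 1224 px

5105/3672 > 9/21, so the 9:21 crop keeps the full height 3672 and trims width to 3672 × 9/21 = 1573.71 px.
Left offset = (5105 − 1573.71)/2 = 1765.64 px; top offset = 0.
Upper-right is two-thirds across and one-third down within the crop:
x = 1765.64 + 2 × 1573.71/3 ≈ 2815; y = 0.00 + 1 × 3672.00/3 ≈ 1224.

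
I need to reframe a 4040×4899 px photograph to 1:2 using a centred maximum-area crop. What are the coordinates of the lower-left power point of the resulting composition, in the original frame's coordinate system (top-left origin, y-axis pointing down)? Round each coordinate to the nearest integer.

4040/4899 > 1/2, so the 1:2 crop keeps the full height 4899 and trims width to 4899 × 1/2 = 2449.50 px.
Left offset = (4040 − 2449.50)/2 = 795.25 px; top offset = 0.
Lower-left is one-third across and two-thirds down within the crop:
x = 795.25 + 1 × 2449.50/3 ≈ 1612; y = 0.00 + 2 × 4899.00/3 ≈ 3266.

x = 1612 px, y = 3266 px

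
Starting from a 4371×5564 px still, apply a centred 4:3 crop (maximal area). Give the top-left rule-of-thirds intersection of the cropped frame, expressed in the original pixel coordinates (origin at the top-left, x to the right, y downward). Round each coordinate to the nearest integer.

4371/5564 < 4/3, so the 4:3 crop keeps the full width 4371 and trims height to 4371 × 3/4 = 3278.25 px.
Top offset = (5564 − 3278.25)/2 = 1142.88 px; left offset = 0.
Top-left is one-third across and one-third down within the crop:
x = 0.00 + 1 × 4371.00/3 ≈ 1457; y = 1142.88 + 1 × 3278.25/3 ≈ 2236.

x = 1457 px, y = 2236 px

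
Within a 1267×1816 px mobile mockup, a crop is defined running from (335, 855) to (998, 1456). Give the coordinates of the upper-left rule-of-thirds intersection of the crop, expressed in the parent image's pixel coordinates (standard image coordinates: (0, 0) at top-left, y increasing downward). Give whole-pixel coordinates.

x = 556 px, y = 1055 px

Crop width = 998 − 335 = 663 px; one third is 221.00 px.
Crop height = 1456 − 855 = 601 px; one third is 200.33 px.
The upper-left point is one-third across and one-third down within the crop:
x = 335 + 1 × 221.00 ≈ 556; y = 855 + 1 × 200.33 ≈ 1055.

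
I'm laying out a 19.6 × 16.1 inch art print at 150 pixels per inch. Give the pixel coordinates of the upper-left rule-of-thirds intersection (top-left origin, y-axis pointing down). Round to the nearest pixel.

(980, 805)

In pixels the canvas is 19.6 × 150 = 2940 wide and 16.1 × 150 = 2415 tall.
The upper-left point is one-third across and one-third down:
x = 1 × 2940/3 ≈ 980; y = 1 × 2415/3 ≈ 805.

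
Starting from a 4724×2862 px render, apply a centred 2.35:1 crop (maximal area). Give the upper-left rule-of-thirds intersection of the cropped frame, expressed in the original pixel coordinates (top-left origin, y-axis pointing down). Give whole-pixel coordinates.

4724/2862 < 2.35/1, so the 2.35:1 crop keeps the full width 4724 and trims height to 4724 × 1/2.35 = 2010.21 px.
Top offset = (2862 − 2010.21)/2 = 425.89 px; left offset = 0.
Upper-left is one-third across and one-third down within the crop:
x = 0.00 + 1 × 4724.00/3 ≈ 1575; y = 425.89 + 1 × 2010.21/3 ≈ 1096.

x = 1575 px, y = 1096 px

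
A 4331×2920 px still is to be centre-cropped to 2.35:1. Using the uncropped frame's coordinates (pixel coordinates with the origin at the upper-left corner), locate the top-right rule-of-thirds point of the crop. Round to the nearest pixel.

(2887, 1153)

4331/2920 < 2.35/1, so the 2.35:1 crop keeps the full width 4331 and trims height to 4331 × 1/2.35 = 1842.98 px.
Top offset = (2920 − 1842.98)/2 = 538.51 px; left offset = 0.
Top-right is two-thirds across and one-third down within the crop:
x = 0.00 + 2 × 4331.00/3 ≈ 2887; y = 538.51 + 1 × 1842.98/3 ≈ 1153.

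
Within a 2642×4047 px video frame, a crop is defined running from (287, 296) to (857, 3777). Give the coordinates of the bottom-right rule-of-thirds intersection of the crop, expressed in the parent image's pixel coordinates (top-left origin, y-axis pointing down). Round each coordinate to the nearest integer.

Crop width = 857 − 287 = 570 px; one third is 190.00 px.
Crop height = 3777 − 296 = 3481 px; one third is 1160.33 px.
The bottom-right point is two-thirds across and two-thirds down within the crop:
x = 287 + 2 × 190.00 ≈ 667; y = 296 + 2 × 1160.33 ≈ 2617.

(667, 2617)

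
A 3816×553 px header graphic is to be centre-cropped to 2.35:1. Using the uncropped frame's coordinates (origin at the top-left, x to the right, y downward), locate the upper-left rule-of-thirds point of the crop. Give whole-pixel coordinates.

(1691, 184)

3816/553 > 2.35/1, so the 2.35:1 crop keeps the full height 553 and trims width to 553 × 2.35/1 = 1299.55 px.
Left offset = (3816 − 1299.55)/2 = 1258.22 px; top offset = 0.
Upper-left is one-third across and one-third down within the crop:
x = 1258.22 + 1 × 1299.55/3 ≈ 1691; y = 0.00 + 1 × 553.00/3 ≈ 184.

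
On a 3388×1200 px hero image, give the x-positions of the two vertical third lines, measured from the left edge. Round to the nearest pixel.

1129 px and 2259 px

3388 / 3 = 1129.33, so the vertical lines sit at one and two thirds of 3388.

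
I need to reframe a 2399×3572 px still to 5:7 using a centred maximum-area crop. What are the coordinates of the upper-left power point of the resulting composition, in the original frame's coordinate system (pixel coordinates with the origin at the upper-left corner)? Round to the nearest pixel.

2399/3572 < 5/7, so the 5:7 crop keeps the full width 2399 and trims height to 2399 × 7/5 = 3358.60 px.
Top offset = (3572 − 3358.60)/2 = 106.70 px; left offset = 0.
Upper-left is one-third across and one-third down within the crop:
x = 0.00 + 1 × 2399.00/3 ≈ 800; y = 106.70 + 1 × 3358.60/3 ≈ 1226.

(800, 1226)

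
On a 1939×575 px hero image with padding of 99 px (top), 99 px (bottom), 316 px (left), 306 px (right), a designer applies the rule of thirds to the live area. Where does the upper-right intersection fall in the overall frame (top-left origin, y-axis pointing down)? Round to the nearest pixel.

Content width = 1939 − 316 − 306 = 1317 px; content height = 575 − 99 − 99 = 377 px.
Upper-right is two-thirds across and one-third down within the live area.
x = 316 + 2 × 1317/3 = 316 + 878.00 ≈ 1194
y = 99 + 1 × 377/3 = 99 + 125.67 ≈ 225

(1194, 225)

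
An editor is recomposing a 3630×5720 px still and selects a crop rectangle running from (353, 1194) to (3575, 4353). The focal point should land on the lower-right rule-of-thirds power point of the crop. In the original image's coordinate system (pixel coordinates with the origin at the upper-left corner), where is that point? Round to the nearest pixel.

(2501, 3300)

Crop width = 3575 − 353 = 3222 px; one third is 1074.00 px.
Crop height = 4353 − 1194 = 3159 px; one third is 1053.00 px.
The lower-right point is two-thirds across and two-thirds down within the crop:
x = 353 + 2 × 1074.00 ≈ 2501; y = 1194 + 2 × 1053.00 ≈ 3300.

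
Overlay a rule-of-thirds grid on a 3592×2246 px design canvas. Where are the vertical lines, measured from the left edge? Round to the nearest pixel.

1197 px and 2395 px

3592 / 3 = 1197.33, so the vertical lines sit at one and two thirds of 3592.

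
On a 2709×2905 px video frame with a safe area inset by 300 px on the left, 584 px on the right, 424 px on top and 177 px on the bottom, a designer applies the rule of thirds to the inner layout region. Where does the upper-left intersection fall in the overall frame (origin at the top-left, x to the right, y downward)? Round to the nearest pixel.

x = 908 px, y = 1192 px

Content width = 2709 − 300 − 584 = 1825 px; content height = 2905 − 424 − 177 = 2304 px.
Upper-left is one-third across and one-third down within the inner layout region.
x = 300 + 1 × 1825/3 = 300 + 608.33 ≈ 908
y = 424 + 1 × 2304/3 = 424 + 768.00 ≈ 1192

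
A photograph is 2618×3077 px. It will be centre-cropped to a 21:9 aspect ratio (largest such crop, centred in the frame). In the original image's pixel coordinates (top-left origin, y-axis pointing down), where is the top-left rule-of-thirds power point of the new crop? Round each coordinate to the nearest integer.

2618/3077 < 21/9, so the 21:9 crop keeps the full width 2618 and trims height to 2618 × 9/21 = 1122.00 px.
Top offset = (3077 − 1122.00)/2 = 977.50 px; left offset = 0.
Top-left is one-third across and one-third down within the crop:
x = 0.00 + 1 × 2618.00/3 ≈ 873; y = 977.50 + 1 × 1122.00/3 ≈ 1352.

x = 873 px, y = 1352 px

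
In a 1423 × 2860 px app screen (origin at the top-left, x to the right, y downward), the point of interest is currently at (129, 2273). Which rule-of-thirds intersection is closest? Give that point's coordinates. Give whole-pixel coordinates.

Third lines: x ∈ {474, 949}, y ∈ {953, 1907}.
129 is closer to x = 474; 2273 is closer to y = 1907.
So the nearest intersection is the lower-left power point.

(474, 1907)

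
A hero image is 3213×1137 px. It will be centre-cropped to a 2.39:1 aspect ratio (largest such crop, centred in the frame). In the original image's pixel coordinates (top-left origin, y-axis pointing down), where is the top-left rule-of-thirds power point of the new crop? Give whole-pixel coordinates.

3213/1137 > 2.39/1, so the 2.39:1 crop keeps the full height 1137 and trims width to 1137 × 2.39/1 = 2717.43 px.
Left offset = (3213 − 2717.43)/2 = 247.78 px; top offset = 0.
Top-left is one-third across and one-third down within the crop:
x = 247.78 + 1 × 2717.43/3 ≈ 1154; y = 0.00 + 1 × 1137.00/3 ≈ 379.

(1154, 379)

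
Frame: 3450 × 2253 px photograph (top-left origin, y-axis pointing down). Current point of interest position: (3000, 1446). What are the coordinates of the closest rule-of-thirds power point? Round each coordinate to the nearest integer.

(2300, 1502)

Third lines: x ∈ {1150, 2300}, y ∈ {751, 1502}.
3000 is closer to x = 2300; 1446 is closer to y = 1502.
So the nearest intersection is the lower-right power point.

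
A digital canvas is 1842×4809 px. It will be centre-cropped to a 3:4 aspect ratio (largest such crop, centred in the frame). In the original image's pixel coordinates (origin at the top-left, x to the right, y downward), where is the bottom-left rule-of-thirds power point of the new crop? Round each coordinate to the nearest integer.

1842/4809 < 3/4, so the 3:4 crop keeps the full width 1842 and trims height to 1842 × 4/3 = 2456.00 px.
Top offset = (4809 − 2456.00)/2 = 1176.50 px; left offset = 0.
Bottom-left is one-third across and two-thirds down within the crop:
x = 0.00 + 1 × 1842.00/3 ≈ 614; y = 1176.50 + 2 × 2456.00/3 ≈ 2814.

x = 614 px, y = 2814 px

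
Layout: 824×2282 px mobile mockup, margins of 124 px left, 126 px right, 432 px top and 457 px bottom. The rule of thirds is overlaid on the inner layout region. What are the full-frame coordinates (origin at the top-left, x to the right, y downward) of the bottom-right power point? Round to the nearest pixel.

Content width = 824 − 124 − 126 = 574 px; content height = 2282 − 432 − 457 = 1393 px.
Bottom-right is two-thirds across and two-thirds down within the inner layout region.
x = 124 + 2 × 574/3 = 124 + 382.67 ≈ 507
y = 432 + 2 × 1393/3 = 432 + 928.67 ≈ 1361

(507, 1361)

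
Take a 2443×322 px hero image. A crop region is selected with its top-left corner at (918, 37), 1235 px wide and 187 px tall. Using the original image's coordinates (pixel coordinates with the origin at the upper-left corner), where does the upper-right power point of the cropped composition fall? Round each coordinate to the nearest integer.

One third of the crop width 1235 is 411.67 px.
One third of the crop height 187 is 62.33 px.
The upper-right point is two-thirds across and one-third down within the crop:
x = 918 + 2 × 411.67 ≈ 1741; y = 37 + 1 × 62.33 ≈ 99.

(1741, 99)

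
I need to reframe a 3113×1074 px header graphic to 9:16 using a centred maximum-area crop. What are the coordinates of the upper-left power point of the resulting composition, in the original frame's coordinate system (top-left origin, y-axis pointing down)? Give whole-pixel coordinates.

3113/1074 > 9/16, so the 9:16 crop keeps the full height 1074 and trims width to 1074 × 9/16 = 604.12 px.
Left offset = (3113 − 604.12)/2 = 1254.44 px; top offset = 0.
Upper-left is one-third across and one-third down within the crop:
x = 1254.44 + 1 × 604.12/3 ≈ 1456; y = 0.00 + 1 × 1074.00/3 ≈ 358.

(1456, 358)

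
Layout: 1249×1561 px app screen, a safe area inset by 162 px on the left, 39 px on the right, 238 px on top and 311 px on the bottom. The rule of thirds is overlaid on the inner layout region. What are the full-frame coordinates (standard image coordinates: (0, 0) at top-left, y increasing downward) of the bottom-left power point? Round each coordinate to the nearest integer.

Content width = 1249 − 162 − 39 = 1048 px; content height = 1561 − 238 − 311 = 1012 px.
Bottom-left is one-third across and two-thirds down within the inner layout region.
x = 162 + 1 × 1048/3 = 162 + 349.33 ≈ 511
y = 238 + 2 × 1012/3 = 238 + 674.67 ≈ 913

(511, 913)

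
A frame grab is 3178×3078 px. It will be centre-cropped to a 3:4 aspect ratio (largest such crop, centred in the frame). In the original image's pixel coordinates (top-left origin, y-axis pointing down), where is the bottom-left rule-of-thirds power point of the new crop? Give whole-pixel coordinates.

x = 1204 px, y = 2052 px

3178/3078 > 3/4, so the 3:4 crop keeps the full height 3078 and trims width to 3078 × 3/4 = 2308.50 px.
Left offset = (3178 − 2308.50)/2 = 434.75 px; top offset = 0.
Bottom-left is one-third across and two-thirds down within the crop:
x = 434.75 + 1 × 2308.50/3 ≈ 1204; y = 0.00 + 2 × 3078.00/3 ≈ 2052.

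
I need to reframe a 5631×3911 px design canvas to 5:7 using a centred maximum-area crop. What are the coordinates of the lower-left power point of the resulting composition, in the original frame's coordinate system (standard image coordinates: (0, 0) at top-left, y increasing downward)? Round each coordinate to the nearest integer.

(2350, 2607)

5631/3911 > 5/7, so the 5:7 crop keeps the full height 3911 and trims width to 3911 × 5/7 = 2793.57 px.
Left offset = (5631 − 2793.57)/2 = 1418.71 px; top offset = 0.
Lower-left is one-third across and two-thirds down within the crop:
x = 1418.71 + 1 × 2793.57/3 ≈ 2350; y = 0.00 + 2 × 3911.00/3 ≈ 2607.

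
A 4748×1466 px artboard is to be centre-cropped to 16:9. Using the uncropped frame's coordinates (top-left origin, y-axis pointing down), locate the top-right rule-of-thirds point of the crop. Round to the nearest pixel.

(2808, 489)

4748/1466 > 16/9, so the 16:9 crop keeps the full height 1466 and trims width to 1466 × 16/9 = 2606.22 px.
Left offset = (4748 − 2606.22)/2 = 1070.89 px; top offset = 0.
Top-right is two-thirds across and one-third down within the crop:
x = 1070.89 + 2 × 2606.22/3 ≈ 2808; y = 0.00 + 1 × 1466.00/3 ≈ 489.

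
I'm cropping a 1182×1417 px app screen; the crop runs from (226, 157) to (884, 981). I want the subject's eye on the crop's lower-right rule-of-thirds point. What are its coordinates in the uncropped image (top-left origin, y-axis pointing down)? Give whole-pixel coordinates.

Crop width = 884 − 226 = 658 px; one third is 219.33 px.
Crop height = 981 − 157 = 824 px; one third is 274.67 px.
The lower-right point is two-thirds across and two-thirds down within the crop:
x = 226 + 2 × 219.33 ≈ 665; y = 157 + 2 × 274.67 ≈ 706.

(665, 706)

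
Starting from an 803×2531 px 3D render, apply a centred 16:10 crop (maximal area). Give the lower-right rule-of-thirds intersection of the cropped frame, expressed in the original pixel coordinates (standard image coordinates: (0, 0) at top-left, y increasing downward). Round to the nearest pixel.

803/2531 < 16/10, so the 16:10 crop keeps the full width 803 and trims height to 803 × 10/16 = 501.88 px.
Top offset = (2531 − 501.88)/2 = 1014.56 px; left offset = 0.
Lower-right is two-thirds across and two-thirds down within the crop:
x = 0.00 + 2 × 803.00/3 ≈ 535; y = 1014.56 + 2 × 501.88/3 ≈ 1349.

x = 535 px, y = 1349 px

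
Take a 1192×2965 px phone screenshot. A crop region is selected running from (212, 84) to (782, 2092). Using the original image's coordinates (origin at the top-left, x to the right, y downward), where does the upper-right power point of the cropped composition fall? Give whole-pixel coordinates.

Crop width = 782 − 212 = 570 px; one third is 190.00 px.
Crop height = 2092 − 84 = 2008 px; one third is 669.33 px.
The upper-right point is two-thirds across and one-third down within the crop:
x = 212 + 2 × 190.00 ≈ 592; y = 84 + 1 × 669.33 ≈ 753.

x = 592 px, y = 753 px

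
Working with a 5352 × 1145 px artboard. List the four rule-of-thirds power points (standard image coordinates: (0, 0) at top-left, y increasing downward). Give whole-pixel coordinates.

(1784, 382), (3568, 382), (1784, 763), (3568, 763)

One third of 5352 is 1784; one third of 1145 is 381.67.
Vertical third lines at x = 1784 and x = 3568; horizontal third lines at y = 382 and y = 763.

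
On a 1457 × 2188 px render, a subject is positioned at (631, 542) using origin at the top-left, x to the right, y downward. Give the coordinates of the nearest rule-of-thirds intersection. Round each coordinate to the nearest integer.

Third lines: x ∈ {486, 971}, y ∈ {729, 1459}.
631 is closer to x = 486; 542 is closer to y = 729.
So the nearest intersection is the upper-left power point.

(486, 729)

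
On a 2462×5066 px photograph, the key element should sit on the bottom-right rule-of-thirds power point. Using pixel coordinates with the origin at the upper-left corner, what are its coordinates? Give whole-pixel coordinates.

x = 1641 px, y = 3377 px

The bottom-right point sits two-thirds of the way across and two-thirds of the way down.
x = 2 × 2462/3 ≈ 1641; y = 2 × 5066/3 ≈ 3377.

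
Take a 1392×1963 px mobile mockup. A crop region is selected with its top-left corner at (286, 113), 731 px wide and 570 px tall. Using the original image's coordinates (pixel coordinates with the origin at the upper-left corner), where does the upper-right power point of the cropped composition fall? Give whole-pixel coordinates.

One third of the crop width 731 is 243.67 px.
One third of the crop height 570 is 190.00 px.
The upper-right point is two-thirds across and one-third down within the crop:
x = 286 + 2 × 243.67 ≈ 773; y = 113 + 1 × 190.00 ≈ 303.

(773, 303)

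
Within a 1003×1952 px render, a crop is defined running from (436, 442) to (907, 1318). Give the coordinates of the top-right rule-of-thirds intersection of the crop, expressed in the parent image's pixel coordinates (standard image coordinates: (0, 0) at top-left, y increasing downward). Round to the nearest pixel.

x = 750 px, y = 734 px

Crop width = 907 − 436 = 471 px; one third is 157.00 px.
Crop height = 1318 − 442 = 876 px; one third is 292.00 px.
The top-right point is two-thirds across and one-third down within the crop:
x = 436 + 2 × 157.00 ≈ 750; y = 442 + 1 × 292.00 ≈ 734.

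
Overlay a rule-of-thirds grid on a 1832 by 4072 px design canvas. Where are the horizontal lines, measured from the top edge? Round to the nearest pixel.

4072 / 3 = 1357.33, so the horizontal lines sit at one and two thirds of 4072.

1357 px and 2715 px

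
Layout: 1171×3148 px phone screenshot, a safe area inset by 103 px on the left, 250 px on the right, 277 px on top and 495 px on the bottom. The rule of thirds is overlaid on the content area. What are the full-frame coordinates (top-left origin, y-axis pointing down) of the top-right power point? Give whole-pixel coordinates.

(648, 1069)

Content width = 1171 − 103 − 250 = 818 px; content height = 3148 − 277 − 495 = 2376 px.
Top-right is two-thirds across and one-third down within the content area.
x = 103 + 2 × 818/3 = 103 + 545.33 ≈ 648
y = 277 + 1 × 2376/3 = 277 + 792.00 ≈ 1069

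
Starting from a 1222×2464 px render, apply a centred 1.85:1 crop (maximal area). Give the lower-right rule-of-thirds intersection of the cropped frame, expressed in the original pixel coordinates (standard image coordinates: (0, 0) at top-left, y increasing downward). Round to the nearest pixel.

x = 815 px, y = 1342 px

1222/2464 < 1.85/1, so the 1.85:1 crop keeps the full width 1222 and trims height to 1222 × 1/1.85 = 660.54 px.
Top offset = (2464 − 660.54)/2 = 901.73 px; left offset = 0.
Lower-right is two-thirds across and two-thirds down within the crop:
x = 0.00 + 2 × 1222.00/3 ≈ 815; y = 901.73 + 2 × 660.54/3 ≈ 1342.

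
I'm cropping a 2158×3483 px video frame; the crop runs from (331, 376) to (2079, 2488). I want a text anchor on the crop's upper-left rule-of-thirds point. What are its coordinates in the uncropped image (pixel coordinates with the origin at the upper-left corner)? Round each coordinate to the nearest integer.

Crop width = 2079 − 331 = 1748 px; one third is 582.67 px.
Crop height = 2488 − 376 = 2112 px; one third is 704.00 px.
The upper-left point is one-third across and one-third down within the crop:
x = 331 + 1 × 582.67 ≈ 914; y = 376 + 1 × 704.00 ≈ 1080.

(914, 1080)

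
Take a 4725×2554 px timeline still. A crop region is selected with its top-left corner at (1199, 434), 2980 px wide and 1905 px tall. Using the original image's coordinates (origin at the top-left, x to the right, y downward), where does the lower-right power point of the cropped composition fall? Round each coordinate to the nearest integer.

x = 3186 px, y = 1704 px

One third of the crop width 2980 is 993.33 px.
One third of the crop height 1905 is 635.00 px.
The lower-right point is two-thirds across and two-thirds down within the crop:
x = 1199 + 2 × 993.33 ≈ 3186; y = 434 + 2 × 635.00 ≈ 1704.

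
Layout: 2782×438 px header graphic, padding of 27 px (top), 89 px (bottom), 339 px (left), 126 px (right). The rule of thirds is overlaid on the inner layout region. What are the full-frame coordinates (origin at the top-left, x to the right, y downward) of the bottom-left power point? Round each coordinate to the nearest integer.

Content width = 2782 − 339 − 126 = 2317 px; content height = 438 − 27 − 89 = 322 px.
Bottom-left is one-third across and two-thirds down within the inner layout region.
x = 339 + 1 × 2317/3 = 339 + 772.33 ≈ 1111
y = 27 + 2 × 322/3 = 27 + 214.67 ≈ 242

x = 1111 px, y = 242 px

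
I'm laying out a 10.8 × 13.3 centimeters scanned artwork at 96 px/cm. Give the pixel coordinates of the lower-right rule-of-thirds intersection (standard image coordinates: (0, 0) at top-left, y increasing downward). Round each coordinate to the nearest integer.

x = 691 px, y = 851 px

In pixels the canvas is 10.8 × 96 = 1036.8 wide and 13.3 × 96 = 1276.8 tall.
The lower-right point is two-thirds across and two-thirds down:
x = 2 × 1036.8/3 ≈ 691; y = 2 × 1276.8/3 ≈ 851.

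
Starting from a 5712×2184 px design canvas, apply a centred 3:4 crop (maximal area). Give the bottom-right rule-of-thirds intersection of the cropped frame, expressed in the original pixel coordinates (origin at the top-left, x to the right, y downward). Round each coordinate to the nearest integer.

(3129, 1456)

5712/2184 > 3/4, so the 3:4 crop keeps the full height 2184 and trims width to 2184 × 3/4 = 1638.00 px.
Left offset = (5712 − 1638.00)/2 = 2037.00 px; top offset = 0.
Bottom-right is two-thirds across and two-thirds down within the crop:
x = 2037.00 + 2 × 1638.00/3 ≈ 3129; y = 0.00 + 2 × 2184.00/3 ≈ 1456.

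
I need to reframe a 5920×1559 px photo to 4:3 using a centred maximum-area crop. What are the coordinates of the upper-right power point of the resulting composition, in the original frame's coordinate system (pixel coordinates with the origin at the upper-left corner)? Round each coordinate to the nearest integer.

5920/1559 > 4/3, so the 4:3 crop keeps the full height 1559 and trims width to 1559 × 4/3 = 2078.67 px.
Left offset = (5920 − 2078.67)/2 = 1920.67 px; top offset = 0.
Upper-right is two-thirds across and one-third down within the crop:
x = 1920.67 + 2 × 2078.67/3 ≈ 3306; y = 0.00 + 1 × 1559.00/3 ≈ 520.

x = 3306 px, y = 520 px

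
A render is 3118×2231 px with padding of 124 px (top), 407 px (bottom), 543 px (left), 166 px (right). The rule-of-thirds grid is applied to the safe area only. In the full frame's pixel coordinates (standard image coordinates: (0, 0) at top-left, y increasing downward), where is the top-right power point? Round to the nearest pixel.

Content width = 3118 − 543 − 166 = 2409 px; content height = 2231 − 124 − 407 = 1700 px.
Top-right is two-thirds across and one-third down within the safe area.
x = 543 + 2 × 2409/3 = 543 + 1606.00 ≈ 2149
y = 124 + 1 × 1700/3 = 124 + 566.67 ≈ 691

(2149, 691)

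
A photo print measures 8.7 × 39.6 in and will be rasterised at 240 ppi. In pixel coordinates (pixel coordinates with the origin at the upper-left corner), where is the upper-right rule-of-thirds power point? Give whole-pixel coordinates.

(1392, 3168)

In pixels the canvas is 8.7 × 240 = 2088 wide and 39.6 × 240 = 9504 tall.
The upper-right point is two-thirds across and one-third down:
x = 2 × 2088/3 ≈ 1392; y = 1 × 9504/3 ≈ 3168.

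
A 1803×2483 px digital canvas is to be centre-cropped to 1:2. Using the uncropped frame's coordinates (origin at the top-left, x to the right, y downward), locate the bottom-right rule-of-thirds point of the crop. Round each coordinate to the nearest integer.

1803/2483 > 1/2, so the 1:2 crop keeps the full height 2483 and trims width to 2483 × 1/2 = 1241.50 px.
Left offset = (1803 − 1241.50)/2 = 280.75 px; top offset = 0.
Bottom-right is two-thirds across and two-thirds down within the crop:
x = 280.75 + 2 × 1241.50/3 ≈ 1108; y = 0.00 + 2 × 2483.00/3 ≈ 1655.

x = 1108 px, y = 1655 px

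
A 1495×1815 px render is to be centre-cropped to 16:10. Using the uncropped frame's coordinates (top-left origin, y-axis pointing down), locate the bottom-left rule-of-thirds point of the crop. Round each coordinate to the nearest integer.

1495/1815 < 16/10, so the 16:10 crop keeps the full width 1495 and trims height to 1495 × 10/16 = 934.38 px.
Top offset = (1815 − 934.38)/2 = 440.31 px; left offset = 0.
Bottom-left is one-third across and two-thirds down within the crop:
x = 0.00 + 1 × 1495.00/3 ≈ 498; y = 440.31 + 2 × 934.38/3 ≈ 1063.

x = 498 px, y = 1063 px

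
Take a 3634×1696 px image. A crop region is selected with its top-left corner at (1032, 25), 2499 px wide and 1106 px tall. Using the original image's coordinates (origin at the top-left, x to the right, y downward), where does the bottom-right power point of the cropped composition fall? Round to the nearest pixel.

x = 2698 px, y = 762 px

One third of the crop width 2499 is 833.00 px.
One third of the crop height 1106 is 368.67 px.
The bottom-right point is two-thirds across and two-thirds down within the crop:
x = 1032 + 2 × 833.00 ≈ 2698; y = 25 + 2 × 368.67 ≈ 762.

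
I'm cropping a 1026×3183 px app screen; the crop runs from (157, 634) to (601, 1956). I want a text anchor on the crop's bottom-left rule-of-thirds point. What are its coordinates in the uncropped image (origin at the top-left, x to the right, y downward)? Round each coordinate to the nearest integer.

Crop width = 601 − 157 = 444 px; one third is 148.00 px.
Crop height = 1956 − 634 = 1322 px; one third is 440.67 px.
The bottom-left point is one-third across and two-thirds down within the crop:
x = 157 + 1 × 148.00 ≈ 305; y = 634 + 2 × 440.67 ≈ 1515.

x = 305 px, y = 1515 px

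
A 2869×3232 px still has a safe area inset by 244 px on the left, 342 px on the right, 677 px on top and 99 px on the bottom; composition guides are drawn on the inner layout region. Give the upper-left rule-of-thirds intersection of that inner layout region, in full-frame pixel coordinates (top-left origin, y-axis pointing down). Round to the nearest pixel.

x = 1005 px, y = 1496 px

Content width = 2869 − 244 − 342 = 2283 px; content height = 3232 − 677 − 99 = 2456 px.
Upper-left is one-third across and one-third down within the inner layout region.
x = 244 + 1 × 2283/3 = 244 + 761.00 ≈ 1005
y = 677 + 1 × 2456/3 = 677 + 818.67 ≈ 1496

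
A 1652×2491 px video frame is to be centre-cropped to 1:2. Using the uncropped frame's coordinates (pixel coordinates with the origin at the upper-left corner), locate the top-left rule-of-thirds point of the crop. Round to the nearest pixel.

(618, 830)

1652/2491 > 1/2, so the 1:2 crop keeps the full height 2491 and trims width to 2491 × 1/2 = 1245.50 px.
Left offset = (1652 − 1245.50)/2 = 203.25 px; top offset = 0.
Top-left is one-third across and one-third down within the crop:
x = 203.25 + 1 × 1245.50/3 ≈ 618; y = 0.00 + 1 × 2491.00/3 ≈ 830.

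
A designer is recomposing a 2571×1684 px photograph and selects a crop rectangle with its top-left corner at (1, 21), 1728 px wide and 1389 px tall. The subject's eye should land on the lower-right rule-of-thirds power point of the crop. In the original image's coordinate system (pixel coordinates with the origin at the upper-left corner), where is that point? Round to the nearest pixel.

One third of the crop width 1728 is 576.00 px.
One third of the crop height 1389 is 463.00 px.
The lower-right point is two-thirds across and two-thirds down within the crop:
x = 1 + 2 × 576.00 ≈ 1153; y = 21 + 2 × 463.00 ≈ 947.

x = 1153 px, y = 947 px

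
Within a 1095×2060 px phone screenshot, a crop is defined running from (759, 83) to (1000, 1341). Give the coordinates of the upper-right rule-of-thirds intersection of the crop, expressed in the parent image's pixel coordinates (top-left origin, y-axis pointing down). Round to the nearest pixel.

Crop width = 1000 − 759 = 241 px; one third is 80.33 px.
Crop height = 1341 − 83 = 1258 px; one third is 419.33 px.
The upper-right point is two-thirds across and one-third down within the crop:
x = 759 + 2 × 80.33 ≈ 920; y = 83 + 1 × 419.33 ≈ 502.

(920, 502)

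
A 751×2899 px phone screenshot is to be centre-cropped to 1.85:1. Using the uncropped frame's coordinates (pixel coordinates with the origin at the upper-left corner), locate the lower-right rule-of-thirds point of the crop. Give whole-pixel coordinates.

x = 501 px, y = 1517 px

751/2899 < 1.85/1, so the 1.85:1 crop keeps the full width 751 and trims height to 751 × 1/1.85 = 405.95 px.
Top offset = (2899 − 405.95)/2 = 1246.53 px; left offset = 0.
Lower-right is two-thirds across and two-thirds down within the crop:
x = 0.00 + 2 × 751.00/3 ≈ 501; y = 1246.53 + 2 × 405.95/3 ≈ 1517.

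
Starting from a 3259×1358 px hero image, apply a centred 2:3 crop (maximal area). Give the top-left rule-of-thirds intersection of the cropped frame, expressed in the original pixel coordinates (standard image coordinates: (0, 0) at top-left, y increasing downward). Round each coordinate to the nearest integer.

3259/1358 > 2/3, so the 2:3 crop keeps the full height 1358 and trims width to 1358 × 2/3 = 905.33 px.
Left offset = (3259 − 905.33)/2 = 1176.83 px; top offset = 0.
Top-left is one-third across and one-third down within the crop:
x = 1176.83 + 1 × 905.33/3 ≈ 1479; y = 0.00 + 1 × 1358.00/3 ≈ 453.

(1479, 453)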